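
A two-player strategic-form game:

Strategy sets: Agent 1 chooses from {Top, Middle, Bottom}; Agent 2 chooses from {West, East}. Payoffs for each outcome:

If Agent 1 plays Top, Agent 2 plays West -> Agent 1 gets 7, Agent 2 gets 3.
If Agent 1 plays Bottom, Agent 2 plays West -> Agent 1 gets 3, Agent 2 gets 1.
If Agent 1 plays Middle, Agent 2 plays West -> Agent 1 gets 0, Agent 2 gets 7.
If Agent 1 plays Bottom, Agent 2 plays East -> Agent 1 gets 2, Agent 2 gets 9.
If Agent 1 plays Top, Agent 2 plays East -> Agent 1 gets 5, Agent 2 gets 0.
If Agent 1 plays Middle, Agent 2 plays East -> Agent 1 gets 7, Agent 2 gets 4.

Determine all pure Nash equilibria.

For each strategy profile, look for a profitable unilateral deviation.
(Top, West): Agent 1 gets 7, best alternative 3; Agent 2 gets 3, best alternative 0. No profitable deviation — NE.
(Top, East): Agent 1 can switch to Middle (5 → 7). Not NE.
(Middle, West): Agent 1 can switch to Top (0 → 7). Not NE.
(Middle, East): Agent 2 can switch to West (4 → 7). Not NE.
(Bottom, West): Agent 1 can switch to Top (3 → 7). Not NE.
(Bottom, East): Agent 1 can switch to Top (2 → 5). Not NE.

(Top, West)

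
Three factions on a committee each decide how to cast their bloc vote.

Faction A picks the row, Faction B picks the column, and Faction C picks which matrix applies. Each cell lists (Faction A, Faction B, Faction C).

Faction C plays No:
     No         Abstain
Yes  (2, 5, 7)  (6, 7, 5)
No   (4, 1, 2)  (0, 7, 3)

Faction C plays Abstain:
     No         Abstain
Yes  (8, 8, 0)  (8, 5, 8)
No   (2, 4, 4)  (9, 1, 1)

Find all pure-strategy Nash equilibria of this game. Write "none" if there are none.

Faction A against (No, No): payoffs 2, 4 → best response No.
Faction A against (No, Abstain): payoffs 8, 2 → best response Yes.
Faction A against (Abstain, No): payoffs 6, 0 → best response Yes.
Faction A against (Abstain, Abstain): payoffs 8, 9 → best response No.
Faction B against (Yes, No): payoffs 5, 7 → best response Abstain.
Faction B against (Yes, Abstain): payoffs 8, 5 → best response No.
Faction B against (No, No): payoffs 1, 7 → best response Abstain.
Faction B against (No, Abstain): payoffs 4, 1 → best response No.
Faction C against (Yes, No): payoffs 7, 0 → best response No.
Faction C against (Yes, Abstain): payoffs 5, 8 → best response Abstain.
Faction C against (No, No): payoffs 2, 4 → best response Abstain.
Faction C against (No, Abstain): payoffs 3, 1 → best response No.
No profile is a mutual best response for all players.

This game has no pure Nash equilibrium.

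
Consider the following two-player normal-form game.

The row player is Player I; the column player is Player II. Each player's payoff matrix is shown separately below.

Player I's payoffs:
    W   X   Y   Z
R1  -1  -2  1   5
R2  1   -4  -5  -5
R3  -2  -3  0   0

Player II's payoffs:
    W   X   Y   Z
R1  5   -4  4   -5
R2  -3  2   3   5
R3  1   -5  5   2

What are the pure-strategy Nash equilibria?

(R1, W): Player I can switch to R2 (-1 → 1). Not NE.
(R1, X): Player II can switch to W (-4 → 5). Not NE.
(R1, Y): Player II can switch to W (4 → 5). Not NE.
(R1, Z): Player II can switch to W (-5 → 5). Not NE.
(R2, W): Player II can switch to X (-3 → 2). Not NE.
(R2, X): Player I can switch to R1 (-4 → -2). Not NE.
(The remaining 6 profiles each have a profitable deviation by the same check.)

This game has no pure Nash equilibrium.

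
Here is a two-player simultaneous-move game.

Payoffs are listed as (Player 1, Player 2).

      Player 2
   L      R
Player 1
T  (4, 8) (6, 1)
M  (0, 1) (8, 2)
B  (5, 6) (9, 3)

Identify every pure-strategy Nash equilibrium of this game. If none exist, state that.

(B, L)

Player 1 against L: payoffs 4, 0, 5 → best response B.
Player 1 against R: payoffs 6, 8, 9 → best response B.
Player 2 against T: payoffs 8, 1 → best response L.
Player 2 against M: payoffs 1, 2 → best response R.
Player 2 against B: payoffs 6, 3 → best response L.
Mutual best responses: (B, L).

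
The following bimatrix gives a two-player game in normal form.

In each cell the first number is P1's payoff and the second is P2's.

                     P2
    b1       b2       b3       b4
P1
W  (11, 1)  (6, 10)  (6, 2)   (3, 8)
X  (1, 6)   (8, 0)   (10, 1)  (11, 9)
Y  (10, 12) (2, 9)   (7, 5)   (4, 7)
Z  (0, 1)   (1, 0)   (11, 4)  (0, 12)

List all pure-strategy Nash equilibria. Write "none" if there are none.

(W, b1): P2 can switch to b2 (1 → 10). Not NE.
(W, b2): P1 can switch to X (6 → 8). Not NE.
(W, b3): P1 can switch to X (6 → 10). Not NE.
(W, b4): P1 can switch to X (3 → 11). Not NE.
(X, b1): P1 can switch to W (1 → 11). Not NE.
(X, b2): P2 can switch to b1 (0 → 6). Not NE.
(X, b4): P1 gets 11, best alternative 4; P2 gets 9, best alternative 6. No profitable deviation — NE.
(The remaining 9 profiles each have a profitable deviation by the same check.)

(X, b4)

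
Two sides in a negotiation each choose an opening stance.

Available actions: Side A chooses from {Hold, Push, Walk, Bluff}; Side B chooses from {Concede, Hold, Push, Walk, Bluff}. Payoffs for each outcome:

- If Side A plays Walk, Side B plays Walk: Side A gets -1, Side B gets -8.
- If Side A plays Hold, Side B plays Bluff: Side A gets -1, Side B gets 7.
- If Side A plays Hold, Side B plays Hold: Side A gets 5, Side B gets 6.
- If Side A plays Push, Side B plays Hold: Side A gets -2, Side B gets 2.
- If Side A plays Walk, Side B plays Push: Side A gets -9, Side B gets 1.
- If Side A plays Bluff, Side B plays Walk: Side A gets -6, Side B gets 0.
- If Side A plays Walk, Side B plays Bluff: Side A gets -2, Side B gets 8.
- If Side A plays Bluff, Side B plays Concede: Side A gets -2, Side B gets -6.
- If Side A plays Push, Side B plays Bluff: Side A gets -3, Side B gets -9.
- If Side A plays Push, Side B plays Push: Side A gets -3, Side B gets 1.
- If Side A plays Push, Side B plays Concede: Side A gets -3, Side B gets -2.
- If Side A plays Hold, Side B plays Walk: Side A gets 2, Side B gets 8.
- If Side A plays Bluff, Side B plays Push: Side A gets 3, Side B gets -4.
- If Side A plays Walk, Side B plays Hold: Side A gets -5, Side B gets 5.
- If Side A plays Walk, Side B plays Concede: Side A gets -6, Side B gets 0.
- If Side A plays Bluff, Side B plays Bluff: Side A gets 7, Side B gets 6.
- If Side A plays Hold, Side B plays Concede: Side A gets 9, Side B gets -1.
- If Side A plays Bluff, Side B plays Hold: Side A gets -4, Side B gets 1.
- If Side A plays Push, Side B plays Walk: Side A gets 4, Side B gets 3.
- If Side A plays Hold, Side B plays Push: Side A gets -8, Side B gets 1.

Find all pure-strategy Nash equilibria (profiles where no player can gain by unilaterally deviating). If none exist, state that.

For each player, find the best response to each opponent profile; mutual best responses are the pure NE.
Side A against Concede: payoffs 9, -3, -6, -2 → best response Hold.
Side A against Hold: payoffs 5, -2, -5, -4 → best response Hold.
Side A against Push: payoffs -8, -3, -9, 3 → best response Bluff.
Side A against Walk: payoffs 2, 4, -1, -6 → best response Push.
Side A against Bluff: payoffs -1, -3, -2, 7 → best response Bluff.
Side B against Hold: payoffs -1, 6, 1, 8, 7 → best response Walk.
Side B against Push: payoffs -2, 2, 1, 3, -9 → best response Walk.
Side B against Walk: payoffs 0, 5, 1, -8, 8 → best response Bluff.
Side B against Bluff: payoffs -6, 1, -4, 0, 6 → best response Bluff.
Mutual best responses: (Push, Walk); (Bluff, Bluff).

The pure Nash equilibria are (Push, Walk); (Bluff, Bluff).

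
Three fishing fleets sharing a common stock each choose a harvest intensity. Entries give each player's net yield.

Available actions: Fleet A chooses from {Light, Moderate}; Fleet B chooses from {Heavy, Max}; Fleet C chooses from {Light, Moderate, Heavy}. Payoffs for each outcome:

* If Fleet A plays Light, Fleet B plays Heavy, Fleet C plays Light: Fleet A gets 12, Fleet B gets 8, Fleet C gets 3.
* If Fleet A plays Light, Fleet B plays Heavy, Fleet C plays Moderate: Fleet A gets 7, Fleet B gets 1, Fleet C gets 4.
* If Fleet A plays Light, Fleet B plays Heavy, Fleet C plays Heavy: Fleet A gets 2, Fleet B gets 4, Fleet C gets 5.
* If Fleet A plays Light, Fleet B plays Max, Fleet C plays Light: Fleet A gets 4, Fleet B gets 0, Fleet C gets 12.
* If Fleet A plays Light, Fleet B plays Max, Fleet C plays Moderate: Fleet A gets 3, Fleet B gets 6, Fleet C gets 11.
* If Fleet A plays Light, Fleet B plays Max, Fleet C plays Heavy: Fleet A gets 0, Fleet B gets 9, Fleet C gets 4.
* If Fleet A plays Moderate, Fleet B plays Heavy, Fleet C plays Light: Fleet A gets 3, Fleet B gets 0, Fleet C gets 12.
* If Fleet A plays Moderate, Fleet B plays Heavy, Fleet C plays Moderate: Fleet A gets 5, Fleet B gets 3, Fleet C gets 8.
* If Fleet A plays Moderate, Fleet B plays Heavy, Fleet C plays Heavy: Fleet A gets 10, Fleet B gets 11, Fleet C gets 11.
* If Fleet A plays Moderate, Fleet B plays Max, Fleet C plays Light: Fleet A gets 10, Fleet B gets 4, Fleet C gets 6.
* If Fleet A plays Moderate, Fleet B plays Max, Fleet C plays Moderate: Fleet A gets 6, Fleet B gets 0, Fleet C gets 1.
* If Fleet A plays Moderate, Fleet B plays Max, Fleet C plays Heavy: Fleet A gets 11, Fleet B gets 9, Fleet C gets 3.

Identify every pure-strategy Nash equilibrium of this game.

The unique pure-strategy Nash equilibrium is (Moderate, Max, Light).

(Light, Heavy, Light): Fleet C can switch to Moderate (3 → 4). Not NE.
(Light, Heavy, Moderate): Fleet B can switch to Max (1 → 6). Not NE.
(Light, Heavy, Heavy): Fleet A can switch to Moderate (2 → 10). Not NE.
(Light, Max, Light): Fleet A can switch to Moderate (4 → 10). Not NE.
(Light, Max, Moderate): Fleet A can switch to Moderate (3 → 6). Not NE.
(Light, Max, Heavy): Fleet A can switch to Moderate (0 → 11). Not NE.
(Moderate, Heavy, Light): Fleet A can switch to Light (3 → 12). Not NE.
(Moderate, Heavy, Moderate): Fleet A can switch to Light (5 → 7). Not NE.
(Moderate, Max, Light): Fleet A gets 10, best alternative 4; Fleet B gets 4, best alternative 0; Fleet C gets 6, best alternative 3. No profitable deviation — NE.
(The remaining 3 profiles each have a profitable deviation by the same check.)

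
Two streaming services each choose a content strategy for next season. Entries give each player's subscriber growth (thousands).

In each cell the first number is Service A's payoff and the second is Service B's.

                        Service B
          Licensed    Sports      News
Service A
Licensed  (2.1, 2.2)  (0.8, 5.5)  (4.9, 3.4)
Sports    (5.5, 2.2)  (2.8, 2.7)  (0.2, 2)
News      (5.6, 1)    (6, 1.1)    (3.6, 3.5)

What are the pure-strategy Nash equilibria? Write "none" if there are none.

none

Service A against Licensed: payoffs 2.1, 5.5, 5.6 → best response News.
Service A against Sports: payoffs 0.8, 2.8, 6 → best response News.
Service A against News: payoffs 4.9, 0.2, 3.6 → best response Licensed.
Service B against Licensed: payoffs 2.2, 5.5, 3.4 → best response Sports.
Service B against Sports: payoffs 2.2, 2.7, 2 → best response Sports.
Service B against News: payoffs 1, 1.1, 3.5 → best response News.
No profile is a mutual best response for all players.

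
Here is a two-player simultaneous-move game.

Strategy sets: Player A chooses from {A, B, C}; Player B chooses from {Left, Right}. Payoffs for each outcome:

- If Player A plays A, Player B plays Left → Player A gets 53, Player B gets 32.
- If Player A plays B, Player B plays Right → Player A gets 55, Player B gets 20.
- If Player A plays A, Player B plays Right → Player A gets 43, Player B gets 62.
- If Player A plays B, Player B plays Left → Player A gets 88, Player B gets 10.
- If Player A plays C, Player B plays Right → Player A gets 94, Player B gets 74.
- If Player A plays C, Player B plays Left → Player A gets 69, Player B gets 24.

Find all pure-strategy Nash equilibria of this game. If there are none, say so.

The unique pure-strategy Nash equilibrium is (C, Right).

Player A against Left: payoffs 53, 88, 69 → best response B.
Player A against Right: payoffs 43, 55, 94 → best response C.
Player B against A: payoffs 32, 62 → best response Right.
Player B against B: payoffs 10, 20 → best response Right.
Player B against C: payoffs 24, 74 → best response Right.
Mutual best responses: (C, Right).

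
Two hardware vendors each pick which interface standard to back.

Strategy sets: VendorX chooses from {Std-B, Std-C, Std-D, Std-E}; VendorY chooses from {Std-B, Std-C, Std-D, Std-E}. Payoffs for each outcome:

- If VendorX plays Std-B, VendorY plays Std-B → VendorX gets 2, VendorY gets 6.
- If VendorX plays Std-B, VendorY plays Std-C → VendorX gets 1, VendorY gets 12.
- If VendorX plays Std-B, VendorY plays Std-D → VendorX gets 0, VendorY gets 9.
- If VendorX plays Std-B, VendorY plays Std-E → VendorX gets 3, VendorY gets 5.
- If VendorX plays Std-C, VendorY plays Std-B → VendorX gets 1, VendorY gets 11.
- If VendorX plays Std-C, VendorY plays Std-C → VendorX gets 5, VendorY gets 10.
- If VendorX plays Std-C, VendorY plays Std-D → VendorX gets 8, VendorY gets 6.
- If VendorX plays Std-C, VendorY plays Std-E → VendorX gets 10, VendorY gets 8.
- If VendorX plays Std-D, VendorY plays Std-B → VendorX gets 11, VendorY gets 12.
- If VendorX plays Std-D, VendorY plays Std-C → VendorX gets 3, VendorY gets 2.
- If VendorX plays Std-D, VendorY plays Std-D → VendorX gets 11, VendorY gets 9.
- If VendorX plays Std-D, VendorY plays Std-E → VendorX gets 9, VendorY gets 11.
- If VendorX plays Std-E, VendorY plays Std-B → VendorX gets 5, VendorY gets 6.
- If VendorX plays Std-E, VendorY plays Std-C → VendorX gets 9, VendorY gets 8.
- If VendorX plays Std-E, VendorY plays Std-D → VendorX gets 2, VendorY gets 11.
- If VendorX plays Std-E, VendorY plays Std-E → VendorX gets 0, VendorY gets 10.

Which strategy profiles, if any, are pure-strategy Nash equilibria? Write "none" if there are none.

(Std-B, Std-B): VendorX can switch to Std-D (2 → 11). Not NE.
(Std-B, Std-C): VendorX can switch to Std-C (1 → 5). Not NE.
(Std-B, Std-D): VendorX can switch to Std-C (0 → 8). Not NE.
(Std-B, Std-E): VendorX can switch to Std-C (3 → 10). Not NE.
(Std-C, Std-B): VendorX can switch to Std-B (1 → 2). Not NE.
(Std-C, Std-C): VendorX can switch to Std-E (5 → 9). Not NE.
(Std-C, Std-D): VendorX can switch to Std-D (8 → 11). Not NE.
(Std-C, Std-E): VendorY can switch to Std-B (8 → 11). Not NE.
(Std-D, Std-B): VendorX gets 11, best alternative 5; VendorY gets 12, best alternative 11. No profitable deviation — NE.
(Std-D, Std-C): VendorX can switch to Std-C (3 → 5). Not NE.
(Std-D, Std-D): VendorY can switch to Std-B (9 → 12). Not NE.
(Std-D, Std-E): VendorX can switch to Std-C (9 → 10). Not NE.
(Std-E, Std-B): VendorX can switch to Std-D (5 → 11). Not NE.
(The remaining 3 profiles each have a profitable deviation by the same check.)

The unique pure-strategy Nash equilibrium is (Std-D, Std-B).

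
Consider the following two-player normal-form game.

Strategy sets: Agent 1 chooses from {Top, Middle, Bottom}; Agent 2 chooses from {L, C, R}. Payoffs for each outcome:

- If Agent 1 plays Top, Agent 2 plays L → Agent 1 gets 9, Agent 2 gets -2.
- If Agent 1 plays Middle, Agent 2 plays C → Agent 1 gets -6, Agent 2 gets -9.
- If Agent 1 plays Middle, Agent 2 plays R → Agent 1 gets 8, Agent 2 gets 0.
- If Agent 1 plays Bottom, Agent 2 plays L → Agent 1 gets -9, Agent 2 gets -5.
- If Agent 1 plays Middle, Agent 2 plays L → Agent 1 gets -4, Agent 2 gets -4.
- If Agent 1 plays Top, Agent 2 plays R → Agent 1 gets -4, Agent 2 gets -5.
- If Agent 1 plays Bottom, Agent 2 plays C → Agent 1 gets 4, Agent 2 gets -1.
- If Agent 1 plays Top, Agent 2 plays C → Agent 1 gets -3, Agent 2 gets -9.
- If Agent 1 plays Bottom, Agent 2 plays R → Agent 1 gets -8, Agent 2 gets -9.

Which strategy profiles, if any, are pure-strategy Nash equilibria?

The pure Nash equilibria are (Top, L); (Middle, R); (Bottom, C).

(Top, L): Agent 1 gets 9, best alternative -4; Agent 2 gets -2, best alternative -5. No profitable deviation — NE.
(Top, C): Agent 1 can switch to Bottom (-3 → 4). Not NE.
(Top, R): Agent 1 can switch to Middle (-4 → 8). Not NE.
(Middle, L): Agent 1 can switch to Top (-4 → 9). Not NE.
(Middle, C): Agent 1 can switch to Top (-6 → -3). Not NE.
(Middle, R): Agent 1 gets 8, best alternative -4; Agent 2 gets 0, best alternative -4. No profitable deviation — NE.
(Bottom, L): Agent 1 can switch to Top (-9 → 9). Not NE.
(Bottom, C): Agent 1 gets 4, best alternative -3; Agent 2 gets -1, best alternative -5. No profitable deviation — NE.
(Bottom, R): Agent 1 can switch to Top (-8 → -4). Not NE.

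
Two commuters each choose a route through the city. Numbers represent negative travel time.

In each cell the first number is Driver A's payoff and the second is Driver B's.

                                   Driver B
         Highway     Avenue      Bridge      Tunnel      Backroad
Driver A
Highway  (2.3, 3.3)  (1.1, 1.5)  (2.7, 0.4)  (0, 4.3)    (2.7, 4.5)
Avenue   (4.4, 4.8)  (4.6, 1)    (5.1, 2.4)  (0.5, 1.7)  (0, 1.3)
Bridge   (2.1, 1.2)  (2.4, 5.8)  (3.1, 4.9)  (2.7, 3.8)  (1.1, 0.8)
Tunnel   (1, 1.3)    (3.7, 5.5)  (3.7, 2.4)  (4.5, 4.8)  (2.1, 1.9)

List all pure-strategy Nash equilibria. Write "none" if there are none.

Driver A against Highway: payoffs 2.3, 4.4, 2.1, 1 → best response Avenue.
Driver A against Avenue: payoffs 1.1, 4.6, 2.4, 3.7 → best response Avenue.
Driver A against Bridge: payoffs 2.7, 5.1, 3.1, 3.7 → best response Avenue.
Driver A against Tunnel: payoffs 0, 0.5, 2.7, 4.5 → best response Tunnel.
Driver A against Backroad: payoffs 2.7, 0, 1.1, 2.1 → best response Highway.
Driver B against Highway: payoffs 3.3, 1.5, 0.4, 4.3, 4.5 → best response Backroad.
Driver B against Avenue: payoffs 4.8, 1, 2.4, 1.7, 1.3 → best response Highway.
Driver B against Bridge: payoffs 1.2, 5.8, 4.9, 3.8, 0.8 → best response Avenue.
Driver B against Tunnel: payoffs 1.3, 5.5, 2.4, 4.8, 1.9 → best response Avenue.
Mutual best responses: (Highway, Backroad); (Avenue, Highway).

(Highway, Backroad), (Avenue, Highway)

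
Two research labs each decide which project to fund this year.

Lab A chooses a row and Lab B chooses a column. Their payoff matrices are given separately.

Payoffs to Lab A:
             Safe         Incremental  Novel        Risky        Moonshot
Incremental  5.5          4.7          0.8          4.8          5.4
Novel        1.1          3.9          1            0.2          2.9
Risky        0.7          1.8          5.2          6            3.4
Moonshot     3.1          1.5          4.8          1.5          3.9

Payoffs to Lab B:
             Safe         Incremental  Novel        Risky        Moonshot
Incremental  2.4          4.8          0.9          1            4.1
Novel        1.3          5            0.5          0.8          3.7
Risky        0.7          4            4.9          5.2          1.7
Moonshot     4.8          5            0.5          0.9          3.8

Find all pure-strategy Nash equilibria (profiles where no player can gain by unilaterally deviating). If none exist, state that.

(Incremental, Safe): Lab B can switch to Incremental (2.4 → 4.8). Not NE.
(Incremental, Incremental): Lab A gets 4.7, best alternative 3.9; Lab B gets 4.8, best alternative 4.1. No profitable deviation — NE.
(Incremental, Novel): Lab A can switch to Novel (0.8 → 1). Not NE.
(Incremental, Risky): Lab A can switch to Risky (4.8 → 6). Not NE.
(Incremental, Moonshot): Lab B can switch to Incremental (4.1 → 4.8). Not NE.
(Novel, Safe): Lab A can switch to Incremental (1.1 → 5.5). Not NE.
(Novel, Incremental): Lab A can switch to Incremental (3.9 → 4.7). Not NE.
(Novel, Novel): Lab A can switch to Risky (1 → 5.2). Not NE.
(Novel, Risky): Lab A can switch to Incremental (0.2 → 4.8). Not NE.
(Novel, Moonshot): Lab A can switch to Incremental (2.9 → 5.4). Not NE.
(Risky, Safe): Lab A can switch to Incremental (0.7 → 5.5). Not NE.
(Risky, Risky): Lab A gets 6, best alternative 4.8; Lab B gets 5.2, best alternative 4.9. No profitable deviation — NE.
(The remaining 8 profiles each have a profitable deviation by the same check.)

Pure-strategy Nash equilibria: (Incremental, Incremental); (Risky, Risky)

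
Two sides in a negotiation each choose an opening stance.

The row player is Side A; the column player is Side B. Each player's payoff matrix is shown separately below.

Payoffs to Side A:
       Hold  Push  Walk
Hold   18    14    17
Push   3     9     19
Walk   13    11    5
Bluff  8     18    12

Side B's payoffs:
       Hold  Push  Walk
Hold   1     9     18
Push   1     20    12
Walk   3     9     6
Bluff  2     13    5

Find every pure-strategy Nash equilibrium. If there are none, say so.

Side A against Hold: payoffs 18, 3, 13, 8 → best response Hold.
Side A against Push: payoffs 14, 9, 11, 18 → best response Bluff.
Side A against Walk: payoffs 17, 19, 5, 12 → best response Push.
Side B against Hold: payoffs 1, 9, 18 → best response Walk.
Side B against Push: payoffs 1, 20, 12 → best response Push.
Side B against Walk: payoffs 3, 9, 6 → best response Push.
Side B against Bluff: payoffs 2, 13, 5 → best response Push.
Mutual best responses: (Bluff, Push).

The unique pure-strategy Nash equilibrium is (Bluff, Push).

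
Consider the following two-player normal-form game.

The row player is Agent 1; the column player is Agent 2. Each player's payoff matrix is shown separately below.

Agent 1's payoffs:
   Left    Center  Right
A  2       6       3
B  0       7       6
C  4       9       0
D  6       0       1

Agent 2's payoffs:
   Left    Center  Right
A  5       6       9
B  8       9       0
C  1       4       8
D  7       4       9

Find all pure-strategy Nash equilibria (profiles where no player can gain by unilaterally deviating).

This game has no pure Nash equilibrium.

Agent 1 against Left: payoffs 2, 0, 4, 6 → best response D.
Agent 1 against Center: payoffs 6, 7, 9, 0 → best response C.
Agent 1 against Right: payoffs 3, 6, 0, 1 → best response B.
Agent 2 against A: payoffs 5, 6, 9 → best response Right.
Agent 2 against B: payoffs 8, 9, 0 → best response Center.
Agent 2 against C: payoffs 1, 4, 8 → best response Right.
Agent 2 against D: payoffs 7, 4, 9 → best response Right.
No profile is a mutual best response for all players.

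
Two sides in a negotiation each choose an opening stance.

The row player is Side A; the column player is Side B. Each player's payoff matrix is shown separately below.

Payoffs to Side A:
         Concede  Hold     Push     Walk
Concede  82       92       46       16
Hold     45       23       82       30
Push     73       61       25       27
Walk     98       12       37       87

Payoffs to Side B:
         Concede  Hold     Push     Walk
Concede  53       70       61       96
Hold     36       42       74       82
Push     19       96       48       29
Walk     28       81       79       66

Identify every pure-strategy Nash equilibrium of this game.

none

Side A against Concede: payoffs 82, 45, 73, 98 → best response Walk.
Side A against Hold: payoffs 92, 23, 61, 12 → best response Concede.
Side A against Push: payoffs 46, 82, 25, 37 → best response Hold.
Side A against Walk: payoffs 16, 30, 27, 87 → best response Walk.
Side B against Concede: payoffs 53, 70, 61, 96 → best response Walk.
Side B against Hold: payoffs 36, 42, 74, 82 → best response Walk.
Side B against Push: payoffs 19, 96, 48, 29 → best response Hold.
Side B against Walk: payoffs 28, 81, 79, 66 → best response Hold.
No profile is a mutual best response for all players.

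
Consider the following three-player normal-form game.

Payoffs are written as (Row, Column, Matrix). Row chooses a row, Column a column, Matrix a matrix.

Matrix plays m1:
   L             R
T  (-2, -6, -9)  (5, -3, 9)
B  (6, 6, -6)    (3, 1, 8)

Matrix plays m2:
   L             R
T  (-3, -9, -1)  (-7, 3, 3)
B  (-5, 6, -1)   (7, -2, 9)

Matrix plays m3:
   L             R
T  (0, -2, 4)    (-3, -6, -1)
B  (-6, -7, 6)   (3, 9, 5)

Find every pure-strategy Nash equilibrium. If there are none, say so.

Row against (L, m1): payoffs -2, 6 → best response B.
Row against (L, m2): payoffs -3, -5 → best response T.
Row against (L, m3): payoffs 0, -6 → best response T.
Row against (R, m1): payoffs 5, 3 → best response T.
Row against (R, m2): payoffs -7, 7 → best response B.
Row against (R, m3): payoffs -3, 3 → best response B.
Column against (T, m1): payoffs -6, -3 → best response R.
Column against (T, m2): payoffs -9, 3 → best response R.
Column against (T, m3): payoffs -2, -6 → best response L.
Column against (B, m1): payoffs 6, 1 → best response L.
Column against (B, m2): payoffs 6, -2 → best response L.
Column against (B, m3): payoffs -7, 9 → best response R.
Matrix against (T, L): payoffs -9, -1, 4 → best response m3.
Matrix against (T, R): payoffs 9, 3, -1 → best response m1.
Matrix against (B, L): payoffs -6, -1, 6 → best response m3.
Matrix against (B, R): payoffs 8, 9, 5 → best response m2.
Mutual best responses: (T, L, m3); (T, R, m1).

The pure Nash equilibria are (T, L, m3) and (T, R, m1).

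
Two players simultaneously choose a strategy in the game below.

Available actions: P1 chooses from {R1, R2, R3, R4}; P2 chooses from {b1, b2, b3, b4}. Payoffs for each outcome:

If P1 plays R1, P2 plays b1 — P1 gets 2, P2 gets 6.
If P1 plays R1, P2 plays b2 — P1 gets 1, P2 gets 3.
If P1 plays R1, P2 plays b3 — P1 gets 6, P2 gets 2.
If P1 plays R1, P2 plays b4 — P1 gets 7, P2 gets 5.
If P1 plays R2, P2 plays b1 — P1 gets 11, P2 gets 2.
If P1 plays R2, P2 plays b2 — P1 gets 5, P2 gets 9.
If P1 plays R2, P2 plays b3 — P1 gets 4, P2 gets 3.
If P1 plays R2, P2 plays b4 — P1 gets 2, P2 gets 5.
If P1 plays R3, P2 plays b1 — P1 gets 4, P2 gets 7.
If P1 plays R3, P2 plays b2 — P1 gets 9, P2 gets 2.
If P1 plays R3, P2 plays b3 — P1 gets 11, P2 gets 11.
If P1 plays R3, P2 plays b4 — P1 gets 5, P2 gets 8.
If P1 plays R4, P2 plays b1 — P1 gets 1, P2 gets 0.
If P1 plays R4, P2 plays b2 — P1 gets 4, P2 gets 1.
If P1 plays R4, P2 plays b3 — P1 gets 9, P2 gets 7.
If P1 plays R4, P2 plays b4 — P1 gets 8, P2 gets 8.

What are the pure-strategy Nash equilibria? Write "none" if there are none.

The pure Nash equilibria are (R3, b3) and (R4, b4).

For each strategy profile, look for a profitable unilateral deviation.
(R1, b1): P1 can switch to R2 (2 → 11). Not NE.
(R1, b2): P1 can switch to R2 (1 → 5). Not NE.
(R1, b3): P1 can switch to R3 (6 → 11). Not NE.
(R1, b4): P1 can switch to R4 (7 → 8). Not NE.
(R2, b1): P2 can switch to b2 (2 → 9). Not NE.
(R2, b2): P1 can switch to R3 (5 → 9). Not NE.
(R3, b3): P1 gets 11, best alternative 9; P2 gets 11, best alternative 8. No profitable deviation — NE.
(R4, b4): P1 gets 8, best alternative 7; P2 gets 8, best alternative 7. No profitable deviation — NE.
(The remaining 8 profiles each have a profitable deviation by the same check.)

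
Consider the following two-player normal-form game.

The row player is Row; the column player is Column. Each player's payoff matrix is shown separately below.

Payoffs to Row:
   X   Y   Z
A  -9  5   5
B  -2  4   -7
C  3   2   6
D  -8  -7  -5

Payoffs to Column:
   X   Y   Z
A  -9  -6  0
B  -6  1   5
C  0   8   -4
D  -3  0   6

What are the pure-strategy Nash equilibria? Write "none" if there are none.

Mark each player's best response to every combination of opponents' strategies; a profile where every player is best-responding is a pure Nash equilibrium.
Row against X: payoffs -9, -2, 3, -8 → best response C.
Row against Y: payoffs 5, 4, 2, -7 → best response A.
Row against Z: payoffs 5, -7, 6, -5 → best response C.
Column against A: payoffs -9, -6, 0 → best response Z.
Column against B: payoffs -6, 1, 5 → best response Z.
Column against C: payoffs 0, 8, -4 → best response Y.
Column against D: payoffs -3, 0, 6 → best response Z.
No profile is a mutual best response for all players.

No pure-strategy Nash equilibrium.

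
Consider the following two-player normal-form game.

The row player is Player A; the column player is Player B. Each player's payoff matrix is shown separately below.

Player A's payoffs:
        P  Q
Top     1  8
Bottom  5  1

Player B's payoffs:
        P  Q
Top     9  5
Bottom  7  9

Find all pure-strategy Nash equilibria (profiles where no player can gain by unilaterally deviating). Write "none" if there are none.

This game has no pure Nash equilibrium.

(Top, P): Player A can switch to Bottom (1 → 5). Not NE.
(Top, Q): Player B can switch to P (5 → 9). Not NE.
(Bottom, P): Player B can switch to Q (7 → 9). Not NE.
(Bottom, Q): Player A can switch to Top (1 → 8). Not NE.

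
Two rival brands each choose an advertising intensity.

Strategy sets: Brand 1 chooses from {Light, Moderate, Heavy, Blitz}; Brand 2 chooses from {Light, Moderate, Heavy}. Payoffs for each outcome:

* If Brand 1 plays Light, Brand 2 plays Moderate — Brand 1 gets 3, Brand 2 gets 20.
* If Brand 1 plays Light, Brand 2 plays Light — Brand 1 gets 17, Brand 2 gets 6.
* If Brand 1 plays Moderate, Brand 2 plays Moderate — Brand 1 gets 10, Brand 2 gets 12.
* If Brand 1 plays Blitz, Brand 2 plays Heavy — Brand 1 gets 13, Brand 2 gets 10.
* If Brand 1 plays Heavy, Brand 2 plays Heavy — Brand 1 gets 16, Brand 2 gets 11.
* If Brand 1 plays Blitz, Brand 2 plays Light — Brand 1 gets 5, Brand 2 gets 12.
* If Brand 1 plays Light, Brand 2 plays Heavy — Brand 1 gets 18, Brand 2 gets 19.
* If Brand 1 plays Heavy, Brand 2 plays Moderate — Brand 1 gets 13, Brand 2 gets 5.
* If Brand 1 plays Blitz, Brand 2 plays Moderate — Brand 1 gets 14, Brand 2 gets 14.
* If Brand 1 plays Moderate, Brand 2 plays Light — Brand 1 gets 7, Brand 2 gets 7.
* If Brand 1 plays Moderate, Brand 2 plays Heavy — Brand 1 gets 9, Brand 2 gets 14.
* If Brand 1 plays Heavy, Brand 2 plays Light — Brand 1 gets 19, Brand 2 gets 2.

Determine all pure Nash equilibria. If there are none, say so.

For each player, find the best response to each opponent profile; mutual best responses are the pure NE.
Brand 1 against Light: payoffs 17, 7, 19, 5 → best response Heavy.
Brand 1 against Moderate: payoffs 3, 10, 13, 14 → best response Blitz.
Brand 1 against Heavy: payoffs 18, 9, 16, 13 → best response Light.
Brand 2 against Light: payoffs 6, 20, 19 → best response Moderate.
Brand 2 against Moderate: payoffs 7, 12, 14 → best response Heavy.
Brand 2 against Heavy: payoffs 2, 5, 11 → best response Heavy.
Brand 2 against Blitz: payoffs 12, 14, 10 → best response Moderate.
Mutual best responses: (Blitz, Moderate).

Pure NE: (Blitz, Moderate)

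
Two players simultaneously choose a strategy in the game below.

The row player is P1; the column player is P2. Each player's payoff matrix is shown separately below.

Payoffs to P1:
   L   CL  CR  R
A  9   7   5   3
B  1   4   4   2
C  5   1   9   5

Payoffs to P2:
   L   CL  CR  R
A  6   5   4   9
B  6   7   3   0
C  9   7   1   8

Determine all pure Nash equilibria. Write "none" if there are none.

(A, L): P2 can switch to R (6 → 9). Not NE.
(A, CL): P2 can switch to L (5 → 6). Not NE.
(A, CR): P1 can switch to C (5 → 9). Not NE.
(A, R): P1 can switch to C (3 → 5). Not NE.
(B, L): P1 can switch to A (1 → 9). Not NE.
(B, CL): P1 can switch to A (4 → 7). Not NE.
(B, CR): P1 can switch to A (4 → 5). Not NE.
(B, R): P1 can switch to A (2 → 3). Not NE.
(C, L): P1 can switch to A (5 → 9). Not NE.
(C, CL): P1 can switch to A (1 → 7). Not NE.
(C, CR): P2 can switch to L (1 → 9). Not NE.
(C, R): P2 can switch to L (8 → 9). Not NE.

none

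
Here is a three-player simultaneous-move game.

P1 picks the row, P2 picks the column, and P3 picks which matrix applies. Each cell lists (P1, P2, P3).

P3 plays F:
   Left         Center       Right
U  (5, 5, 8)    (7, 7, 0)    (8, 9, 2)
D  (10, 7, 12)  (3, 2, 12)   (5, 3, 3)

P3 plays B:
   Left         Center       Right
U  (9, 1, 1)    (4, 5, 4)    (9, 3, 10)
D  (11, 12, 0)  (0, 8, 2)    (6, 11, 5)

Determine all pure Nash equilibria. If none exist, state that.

P1 against (Left, F): payoffs 5, 10 → best response D.
P1 against (Left, B): payoffs 9, 11 → best response D.
P1 against (Center, F): payoffs 7, 3 → best response U.
P1 against (Center, B): payoffs 4, 0 → best response U.
P1 against (Right, F): payoffs 8, 5 → best response U.
P1 against (Right, B): payoffs 9, 6 → best response U.
P2 against (U, F): payoffs 5, 7, 9 → best response Right.
P2 against (U, B): payoffs 1, 5, 3 → best response Center.
P2 against (D, F): payoffs 7, 2, 3 → best response Left.
P2 against (D, B): payoffs 12, 8, 11 → best response Left.
P3 against (U, Left): payoffs 8, 1 → best response F.
P3 against (U, Center): payoffs 0, 4 → best response B.
P3 against (U, Right): payoffs 2, 10 → best response B.
P3 against (D, Left): payoffs 12, 0 → best response F.
P3 against (D, Center): payoffs 12, 2 → best response F.
P3 against (D, Right): payoffs 3, 5 → best response B.
Mutual best responses: (U, Center, B); (D, Left, F).

(U, Center, B); (D, Left, F)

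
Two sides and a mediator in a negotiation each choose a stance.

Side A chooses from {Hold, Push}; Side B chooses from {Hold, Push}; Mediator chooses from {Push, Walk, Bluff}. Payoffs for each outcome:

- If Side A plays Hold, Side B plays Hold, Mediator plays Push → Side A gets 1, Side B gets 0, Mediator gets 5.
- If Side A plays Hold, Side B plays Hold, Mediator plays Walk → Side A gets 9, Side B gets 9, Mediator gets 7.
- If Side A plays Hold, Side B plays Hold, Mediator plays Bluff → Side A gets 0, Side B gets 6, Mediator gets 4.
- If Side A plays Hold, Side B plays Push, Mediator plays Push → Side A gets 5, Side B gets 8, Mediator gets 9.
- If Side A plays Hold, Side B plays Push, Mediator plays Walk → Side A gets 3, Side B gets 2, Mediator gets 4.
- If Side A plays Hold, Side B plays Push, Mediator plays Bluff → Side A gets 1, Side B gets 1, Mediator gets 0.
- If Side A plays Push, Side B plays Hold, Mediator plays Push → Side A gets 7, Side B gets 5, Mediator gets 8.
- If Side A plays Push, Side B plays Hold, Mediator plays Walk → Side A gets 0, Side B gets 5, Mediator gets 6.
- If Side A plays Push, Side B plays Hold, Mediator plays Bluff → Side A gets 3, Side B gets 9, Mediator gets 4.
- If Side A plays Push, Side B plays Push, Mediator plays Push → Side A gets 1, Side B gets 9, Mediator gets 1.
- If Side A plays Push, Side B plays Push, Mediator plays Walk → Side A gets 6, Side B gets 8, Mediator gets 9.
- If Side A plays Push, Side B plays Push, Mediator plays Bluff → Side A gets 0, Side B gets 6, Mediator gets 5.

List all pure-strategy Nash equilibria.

For each strategy profile, look for a profitable unilateral deviation.
(Hold, Hold, Push): Side A can switch to Push (1 → 7). Not NE.
(Hold, Hold, Walk): Side A gets 9, best alternative 0; Side B gets 9, best alternative 2; Mediator gets 7, best alternative 5. No profitable deviation — NE.
(Hold, Hold, Bluff): Side A can switch to Push (0 → 3). Not NE.
(Hold, Push, Push): Side A gets 5, best alternative 1; Side B gets 8, best alternative 0; Mediator gets 9, best alternative 4. No profitable deviation — NE.
(Hold, Push, Walk): Side A can switch to Push (3 → 6). Not NE.
(Hold, Push, Bluff): Side B can switch to Hold (1 → 6). Not NE.
(Push, Hold, Push): Side B can switch to Push (5 → 9). Not NE.
(Push, Hold, Walk): Side A can switch to Hold (0 → 9). Not NE.
(Push, Hold, Bluff): Mediator can switch to Push (4 → 8). Not NE.
(Push, Push, Push): Side A can switch to Hold (1 → 5). Not NE.
(Push, Push, Walk): Side A gets 6, best alternative 3; Side B gets 8, best alternative 5; Mediator gets 9, best alternative 5. No profitable deviation — NE.
(The remaining 1 profile has a profitable deviation by the same check.)

(Hold, Hold, Walk); (Hold, Push, Push); (Push, Push, Walk)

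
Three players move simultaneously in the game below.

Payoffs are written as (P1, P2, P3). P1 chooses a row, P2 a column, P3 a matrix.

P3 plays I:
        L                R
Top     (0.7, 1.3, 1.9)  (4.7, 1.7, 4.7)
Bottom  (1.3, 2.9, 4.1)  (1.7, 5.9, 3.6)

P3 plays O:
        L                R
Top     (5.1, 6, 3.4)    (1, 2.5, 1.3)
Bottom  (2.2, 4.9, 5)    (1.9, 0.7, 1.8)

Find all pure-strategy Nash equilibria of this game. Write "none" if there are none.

(Top, L, I): P1 can switch to Bottom (0.7 → 1.3). Not NE.
(Top, L, O): P1 gets 5.1, best alternative 2.2; P2 gets 6, best alternative 2.5; P3 gets 3.4, best alternative 1.9. No profitable deviation — NE.
(Top, R, I): P1 gets 4.7, best alternative 1.7; P2 gets 1.7, best alternative 1.3; P3 gets 4.7, best alternative 1.3. No profitable deviation — NE.
(Top, R, O): P1 can switch to Bottom (1 → 1.9). Not NE.
(Bottom, L, I): P2 can switch to R (2.9 → 5.9). Not NE.
(Bottom, L, O): P1 can switch to Top (2.2 → 5.1). Not NE.
(Bottom, R, I): P1 can switch to Top (1.7 → 4.7). Not NE.
(Bottom, R, O): P2 can switch to L (0.7 → 4.9). Not NE.

(Top, L, O) and (Top, R, I)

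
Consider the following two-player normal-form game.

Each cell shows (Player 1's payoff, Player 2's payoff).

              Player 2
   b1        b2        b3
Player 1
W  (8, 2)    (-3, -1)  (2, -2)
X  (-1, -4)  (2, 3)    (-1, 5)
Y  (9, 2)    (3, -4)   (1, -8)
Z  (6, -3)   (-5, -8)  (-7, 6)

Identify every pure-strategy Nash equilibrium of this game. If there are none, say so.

Player 1 against b1: payoffs 8, -1, 9, 6 → best response Y.
Player 1 against b2: payoffs -3, 2, 3, -5 → best response Y.
Player 1 against b3: payoffs 2, -1, 1, -7 → best response W.
Player 2 against W: payoffs 2, -1, -2 → best response b1.
Player 2 against X: payoffs -4, 3, 5 → best response b3.
Player 2 against Y: payoffs 2, -4, -8 → best response b1.
Player 2 against Z: payoffs -3, -8, 6 → best response b3.
Mutual best responses: (Y, b1).

Pure NE: (Y, b1)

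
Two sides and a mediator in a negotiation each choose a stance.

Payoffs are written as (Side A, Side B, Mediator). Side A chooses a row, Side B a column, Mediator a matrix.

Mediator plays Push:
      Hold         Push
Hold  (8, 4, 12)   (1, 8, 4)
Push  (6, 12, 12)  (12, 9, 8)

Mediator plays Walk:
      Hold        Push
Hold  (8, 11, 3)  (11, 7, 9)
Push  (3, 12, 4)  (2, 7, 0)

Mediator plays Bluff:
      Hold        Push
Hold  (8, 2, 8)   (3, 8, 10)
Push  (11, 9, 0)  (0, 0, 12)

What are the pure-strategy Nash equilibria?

Pure NE: (Hold, Push, Bluff)

Side A against (Hold, Push): payoffs 8, 6 → best response Hold.
Side A against (Hold, Walk): payoffs 8, 3 → best response Hold.
Side A against (Hold, Bluff): payoffs 8, 11 → best response Push.
Side A against (Push, Push): payoffs 1, 12 → best response Push.
Side A against (Push, Walk): payoffs 11, 2 → best response Hold.
Side A against (Push, Bluff): payoffs 3, 0 → best response Hold.
Side B against (Hold, Push): payoffs 4, 8 → best response Push.
Side B against (Hold, Walk): payoffs 11, 7 → best response Hold.
Side B against (Hold, Bluff): payoffs 2, 8 → best response Push.
Side B against (Push, Push): payoffs 12, 9 → best response Hold.
Side B against (Push, Walk): payoffs 12, 7 → best response Hold.
Side B against (Push, Bluff): payoffs 9, 0 → best response Hold.
Mediator against (Hold, Hold): payoffs 12, 3, 8 → best response Push.
Mediator against (Hold, Push): payoffs 4, 9, 10 → best response Bluff.
Mediator against (Push, Hold): payoffs 12, 4, 0 → best response Push.
Mediator against (Push, Push): payoffs 8, 0, 12 → best response Bluff.
Mutual best responses: (Hold, Push, Bluff).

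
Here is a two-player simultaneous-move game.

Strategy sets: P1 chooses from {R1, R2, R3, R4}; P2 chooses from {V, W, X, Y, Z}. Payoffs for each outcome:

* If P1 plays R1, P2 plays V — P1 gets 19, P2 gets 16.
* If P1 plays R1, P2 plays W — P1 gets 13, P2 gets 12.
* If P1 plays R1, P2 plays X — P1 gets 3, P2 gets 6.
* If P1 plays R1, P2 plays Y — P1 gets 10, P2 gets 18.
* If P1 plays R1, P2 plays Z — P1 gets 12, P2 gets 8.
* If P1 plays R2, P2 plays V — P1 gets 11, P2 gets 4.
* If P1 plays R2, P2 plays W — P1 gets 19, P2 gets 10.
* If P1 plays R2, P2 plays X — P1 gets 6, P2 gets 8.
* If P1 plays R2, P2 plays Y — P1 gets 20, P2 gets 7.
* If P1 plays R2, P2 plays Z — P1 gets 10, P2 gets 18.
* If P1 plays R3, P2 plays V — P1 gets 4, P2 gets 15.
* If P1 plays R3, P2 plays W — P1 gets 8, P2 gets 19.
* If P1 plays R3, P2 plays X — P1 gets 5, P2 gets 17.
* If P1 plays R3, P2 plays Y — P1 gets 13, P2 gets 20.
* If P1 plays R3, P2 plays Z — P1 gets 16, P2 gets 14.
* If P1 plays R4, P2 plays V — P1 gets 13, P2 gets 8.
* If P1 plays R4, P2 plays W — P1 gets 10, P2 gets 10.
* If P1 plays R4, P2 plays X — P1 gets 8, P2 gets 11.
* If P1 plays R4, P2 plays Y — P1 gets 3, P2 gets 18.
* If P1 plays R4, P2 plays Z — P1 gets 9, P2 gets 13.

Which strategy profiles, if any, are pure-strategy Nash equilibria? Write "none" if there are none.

This game has no pure Nash equilibrium.

(R1, V): P2 can switch to Y (16 → 18). Not NE.
(R1, W): P1 can switch to R2 (13 → 19). Not NE.
(R1, X): P1 can switch to R2 (3 → 6). Not NE.
(R1, Y): P1 can switch to R2 (10 → 20). Not NE.
(R1, Z): P1 can switch to R3 (12 → 16). Not NE.
(R2, V): P1 can switch to R1 (11 → 19). Not NE.
(The remaining 14 profiles each have a profitable deviation by the same check.)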